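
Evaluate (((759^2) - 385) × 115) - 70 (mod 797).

(759)^2 ≡ 647 (mod 797)
647 - 385 = 262
262 × 115 = 30130 ≡ 641 (mod 797)
641 - 70 = 571

571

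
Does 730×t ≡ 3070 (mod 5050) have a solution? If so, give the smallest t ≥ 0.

274

gcd(730, 5050) = 10, and 10 | 3070, so solutions exist.
Divide through by 10: 73×t ≡ 307 mod 505.
73⁻¹ ≡ 422 (mod 505).
t ≡ 422×307 ≡ 274 (mod 505).
The smallest non-negative solution is t = 274.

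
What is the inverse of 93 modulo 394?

161

By the extended Euclidean algorithm:
394 = 4*93 + 22
93 = 4*22 + 5
22 = 4*5 + 2
5 = 2*2 + 1
2 = 2*1 + 0
gcd(93, 394) = 1, so the inverse exists.
Back-substitute for 1:
1 = 1*5 − 2*2
  = −2*22 + 9*5
  = 9*93 − 38*22
  = −38*394 + 161*93
So 93⁻¹ ≡ 161 (mod 394).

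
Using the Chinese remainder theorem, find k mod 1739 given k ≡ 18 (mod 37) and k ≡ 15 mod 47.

37⁻¹ mod 47: 37×14 ≡ 1 (mod 47), so 37⁻¹ ≡ 14.
k = 18 + 37×((15 − 18)×14 mod 47) = 18 + 37×5 = 203.

203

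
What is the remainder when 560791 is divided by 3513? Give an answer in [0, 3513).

2224

560791 = 159*3513 + 2224, so 560791 ≡ 2224 (mod 3513).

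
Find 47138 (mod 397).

292

47138 = 118×397 + 292, so 47138 ≡ 292 (mod 397).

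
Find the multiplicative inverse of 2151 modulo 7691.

3597

Run the extended Euclidean algorithm:
7691 = 3×2151 + 1238
2151 = 1×1238 + 913
1238 = 1×913 + 325
913 = 2×325 + 263
325 = 1×263 + 62
263 = 4×62 + 15
62 = 4×15 + 2
15 = 7×2 + 1
2 = 2×1 + 0
gcd(2151, 7691) = 1, so the inverse exists.
Back-substitute for 1:
1 = 1×15 − 7×2
  = −7×62 + 29×15
  = 29×263 − 123×62
  = −123×325 + 152×263
  = 152×913 − 427×325
  = −427×1238 + 579×913
  = 579×2151 − 1006×1238
  = −1006×7691 + 3597×2151
So 2151⁻¹ ≡ 3597 (mod 7691).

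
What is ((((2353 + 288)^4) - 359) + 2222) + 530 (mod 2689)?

2353 + 288 = 2641
(2641)^4 ≡ 330 (mod 2689)
330 - 359 = -29 ≡ 2660 (mod 2689)
2660 + 2222 = 4882 ≡ 2193 (mod 2689)
2193 + 530 = 2723 ≡ 34 (mod 2689)

34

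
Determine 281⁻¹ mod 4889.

2488

By the extended Euclidean algorithm:
4889 = 17*281 + 112
281 = 2*112 + 57
112 = 1*57 + 55
57 = 1*55 + 2
55 = 27*2 + 1
2 = 2*1 + 0
gcd(281, 4889) = 1, so the inverse exists.
Back-substitute for 1:
1 = 1*55 − 27*2
  = −27*57 + 28*55
  = 28*112 − 55*57
  = −55*281 + 138*112
  = 138*4889 − 2401*281
So 281⁻¹ ≡ −2401 ≡ 2488 (mod 4889).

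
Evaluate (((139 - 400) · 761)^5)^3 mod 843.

318

139 - 400 = -261 ≡ 582 (mod 843)
582 · 761 = 442902 ≡ 327 (mod 843)
(327)^5 ≡ 654 (mod 843)
(654)^3 ≡ 318 (mod 843)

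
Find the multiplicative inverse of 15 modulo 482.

225

482 = 32*15 + 2
15 = 7*2 + 1
2 = 2*1 + 0
gcd(15, 482) = 1, so the inverse exists.
Bézout: 1 = −7*482 + 225*15.
So 15⁻¹ ≡ 225 (mod 482).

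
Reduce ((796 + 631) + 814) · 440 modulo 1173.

796 + 631 = 1427 ≡ 254 (mod 1173)
254 + 814 = 1068
1068 · 440 = 469920 ≡ 720 (mod 1173)

720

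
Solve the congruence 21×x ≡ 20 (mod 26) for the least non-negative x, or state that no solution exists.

22

gcd(21, 26) = 1, so a unique solution mod 26 exists.
21⁻¹ ≡ 5 (mod 26).
x ≡ 5×20 ≡ 22 (mod 26).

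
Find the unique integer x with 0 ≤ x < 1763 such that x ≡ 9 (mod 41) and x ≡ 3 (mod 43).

41⁻¹ mod 43: 41·21 ≡ 1 (mod 43), so 41⁻¹ ≡ 21.
x = 9 + 41·((3 − 9)·21 mod 43) = 9 + 41·3 = 132.
Check: 132 mod 41 = 9, 132 mod 43 = 3. ✓

132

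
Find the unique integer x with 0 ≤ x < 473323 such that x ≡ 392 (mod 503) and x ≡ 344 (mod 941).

6931

503⁻¹ mod 941: 503*333 ≡ 1 (mod 941), so 503⁻¹ ≡ 333.
x = 392 + 503*((344 − 392)*333 mod 941) = 392 + 503*13 = 6931.
Check: 6931 mod 503 = 392, 6931 mod 941 = 344. ✓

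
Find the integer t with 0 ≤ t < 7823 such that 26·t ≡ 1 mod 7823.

2708

Run the extended Euclidean algorithm:
7823 = 300·26 + 23
26 = 1·23 + 3
23 = 7·3 + 2
3 = 1·2 + 1
2 = 2·1 + 0
gcd(26, 7823) = 1, so the inverse exists.
Bézout: 1 = −9·7823 + 2708·26.
So 26⁻¹ ≡ 2708 (mod 7823).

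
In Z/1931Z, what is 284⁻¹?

34

Run the extended Euclidean algorithm:
1931 = 6*284 + 227
284 = 1*227 + 57
227 = 3*57 + 56
57 = 1*56 + 1
56 = 56*1 + 0
gcd(284, 1931) = 1, so the inverse exists.
Back-substitute for 1:
1 = 1*57 − 1*56
  = −1*227 + 4*57
  = 4*284 − 5*227
  = −5*1931 + 34*284
So 284⁻¹ ≡ 34 (mod 1931).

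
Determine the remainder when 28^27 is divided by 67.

28^1 ≡ 28 (mod 67)
28^2 ≡ 28^2 = 784 ≡ 47 (mod 67)
28^4 ≡ 47^2 = 2209 ≡ 65 (mod 67)
28^8 ≡ 65^2 = 4225 ≡ 4 (mod 67)
28^16 ≡ 4^2 = 16 (mod 67)
28^27 = 28^16 · 28^8 · 28^2 · 28^1 ≡ 16 · 4 · 47 · 28 (mod 67).
Accumulate the product:
16 · 4 = 64
64 · 47 = 3008 ≡ 60
60 · 28 = 1680 ≡ 5

5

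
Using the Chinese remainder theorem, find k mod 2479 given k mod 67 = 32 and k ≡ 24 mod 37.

1171

67⁻¹ mod 37: 67×21 ≡ 1 (mod 37), so 67⁻¹ ≡ 21.
k = 32 + 67×((24 − 32)×21 mod 37) = 32 + 67×17 = 1171.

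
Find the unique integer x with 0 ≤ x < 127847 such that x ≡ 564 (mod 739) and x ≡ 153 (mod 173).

739⁻¹ mod 173: 739·81 ≡ 1 (mod 173), so 739⁻¹ ≡ 81.
x = 564 + 739·((153 − 564)·81 mod 173) = 564 + 739·98 = 72986.

72986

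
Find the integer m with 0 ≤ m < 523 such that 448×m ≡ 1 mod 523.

258

By the extended Euclidean algorithm:
523 = 1×448 + 75
448 = 5×75 + 73
75 = 1×73 + 2
73 = 36×2 + 1
2 = 2×1 + 0
gcd(448, 523) = 1, so the inverse exists.
Back-substitute for 1:
1 = 1×73 − 36×2
  = −36×75 + 37×73
  = 37×448 − 221×75
  = −221×523 + 258×448
So 448⁻¹ ≡ 258 (mod 523).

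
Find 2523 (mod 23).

2523 = 109·23 + 16, so 2523 ≡ 16 (mod 23).

16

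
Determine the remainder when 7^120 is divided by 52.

1

By square-and-multiply:
7^1 ≡ 7 (mod 52)
7^2 ≡ 7^2 = 49 (mod 52)
7^4 ≡ 49^2 = 2401 ≡ 9 (mod 52)
7^8 ≡ 9^2 = 81 ≡ 29 (mod 52)
7^16 ≡ 29^2 = 841 ≡ 9 (mod 52)
7^32 ≡ 9^2 = 81 ≡ 29 (mod 52)
7^64 ≡ 29^2 = 841 ≡ 9 (mod 52)
7^120 = 7^64 × 7^32 × 7^16 × 7^8 ≡ 9 × 29 × 9 × 29 (mod 52).
Accumulate the product:
9 × 29 = 261 ≡ 1
1 × 9 = 9
9 × 29 = 261 ≡ 1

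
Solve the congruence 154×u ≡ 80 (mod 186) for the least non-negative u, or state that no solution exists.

44

gcd(154, 186) = 2, and 2 | 80, so solutions exist.
Divide through by 2: 77×u ≡ 40 mod 93.
77⁻¹ ≡ 29 (mod 93).
u ≡ 29×40 ≡ 44 (mod 93).
The smallest non-negative solution is u = 44.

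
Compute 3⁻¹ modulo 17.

6

Apply the Euclidean algorithm and back-substitute:
17 = 5×3 + 2
3 = 1×2 + 1
2 = 2×1 + 0
gcd(3, 17) = 1, so the inverse exists.
Back-substitute for 1:
1 = 1×3 − 1×2
  = −1×17 + 6×3
So 3⁻¹ ≡ 6 (mod 17).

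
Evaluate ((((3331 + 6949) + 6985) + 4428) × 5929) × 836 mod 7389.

1518

3331 + 6949 = 10280 ≡ 2891 (mod 7389)
2891 + 6985 = 9876 ≡ 2487 (mod 7389)
2487 + 4428 = 6915
6915 × 5929 = 40999035 ≡ 4863 (mod 7389)
4863 × 836 = 4065468 ≡ 1518 (mod 7389)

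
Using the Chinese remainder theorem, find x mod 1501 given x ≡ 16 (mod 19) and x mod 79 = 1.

396

19⁻¹ mod 79: 19·25 ≡ 1 (mod 79), so 19⁻¹ ≡ 25.
x = 16 + 19·((1 − 16)·25 mod 79) = 16 + 19·20 = 396.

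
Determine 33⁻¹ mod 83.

83 = 2·33 + 17
33 = 1·17 + 16
17 = 1·16 + 1
16 = 16·1 + 0
gcd(33, 83) = 1, so the inverse exists.
Back-substitute for 1:
1 = 1·17 − 1·16
  = −1·33 + 2·17
  = 2·83 − 5·33
So 33⁻¹ ≡ −5 ≡ 78 (mod 83).

78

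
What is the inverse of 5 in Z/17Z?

7

17 = 3·5 + 2
5 = 2·2 + 1
2 = 2·1 + 0
gcd(5, 17) = 1, so the inverse exists.
Back-substitute for 1:
1 = 1·5 − 2·2
  = −2·17 + 7·5
So 5⁻¹ ≡ 7 (mod 17).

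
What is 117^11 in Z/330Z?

By square-and-multiply:
117^1 ≡ 117 (mod 330)
117^2 ≡ 117^2 = 13689 ≡ 159 (mod 330)
117^4 ≡ 159^2 = 25281 ≡ 201 (mod 330)
117^8 ≡ 201^2 = 40401 ≡ 141 (mod 330)
117^11 = 117^8 · 117^2 · 117^1 ≡ 141 · 159 · 117 (mod 330).
Accumulate the product:
141 · 159 = 22419 ≡ 309
309 · 117 = 36153 ≡ 183

183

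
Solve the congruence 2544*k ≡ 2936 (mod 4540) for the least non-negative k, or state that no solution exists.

gcd(2544, 4540) = 4, and 4 | 2936, so solutions exist.
Divide through by 4: 636*k ≡ 734 mod 1135.
636⁻¹ ≡ 116 (mod 1135).
k ≡ 116*734 ≡ 19 (mod 1135).
The smallest non-negative solution is k = 19.

19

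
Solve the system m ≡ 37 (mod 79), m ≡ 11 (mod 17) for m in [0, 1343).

827

79⁻¹ mod 17: 79*14 ≡ 1 (mod 17), so 79⁻¹ ≡ 14.
m = 37 + 79*((11 − 37)*14 mod 17) = 37 + 79*10 = 827.
Check: 827 mod 79 = 37, 827 mod 17 = 11. ✓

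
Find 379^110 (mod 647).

397

110 in binary is 1101110, i.e. 110 = 64 + 32 + 8 + 4 + 2.
379^1 ≡ 379 (mod 647)
379^2 ≡ 379^2 = 143641 ≡ 7 (mod 647)
379^4 ≡ 7^2 = 49 (mod 647)
379^8 ≡ 49^2 = 2401 ≡ 460 (mod 647)
379^16 ≡ 460^2 = 211600 ≡ 31 (mod 647)
379^32 ≡ 31^2 = 961 ≡ 314 (mod 647)
379^64 ≡ 314^2 = 98596 ≡ 252 (mod 647)
379^110 = 379^64 · 379^32 · 379^8 · 379^4 · 379^2 ≡ 252 · 314 · 460 · 49 · 7 (mod 647).
Accumulate the product:
252 · 314 = 79128 ≡ 194
194 · 460 = 89240 ≡ 601
601 · 49 = 29449 ≡ 334
334 · 7 = 2338 ≡ 397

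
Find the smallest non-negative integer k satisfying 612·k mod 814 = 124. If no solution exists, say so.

gcd(612, 814) = 2, and 2 | 124, so solutions exist.
Divide through by 2: 306·k ≡ 62 mod 407.
306⁻¹ ≡ 137 (mod 407).
k ≡ 137·62 ≡ 354 (mod 407).
The smallest non-negative solution is k = 354.

354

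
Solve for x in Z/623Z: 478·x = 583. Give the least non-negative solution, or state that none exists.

gcd(478, 623) = 1, so a unique solution mod 623 exists.
478⁻¹ ≡ 116 (mod 623).
x ≡ 116·583 ≡ 344 (mod 623).

344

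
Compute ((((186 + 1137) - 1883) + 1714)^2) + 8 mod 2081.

186 + 1137 = 1323
1323 - 1883 = -560 ≡ 1521 (mod 2081)
1521 + 1714 = 3235 ≡ 1154 (mod 2081)
(1154)^2 ≡ 1957 (mod 2081)
1957 + 8 = 1965

1965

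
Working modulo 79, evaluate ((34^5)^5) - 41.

41

(34)^5 ≡ 75 (mod 79)
(75)^5 ≡ 3 (mod 79)
3 - 41 = -38 ≡ 41 (mod 79)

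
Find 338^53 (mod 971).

759

Compute successive squares:
338^1 ≡ 338 (mod 971)
338^2 ≡ 338^2 = 114244 ≡ 637 (mod 971)
338^4 ≡ 637^2 = 405769 ≡ 862 (mod 971)
338^8 ≡ 862^2 = 743044 ≡ 229 (mod 971)
338^16 ≡ 229^2 = 52441 ≡ 7 (mod 971)
338^32 ≡ 7^2 = 49 (mod 971)
338^53 = 338^32 * 338^16 * 338^4 * 338^1 ≡ 49 * 7 * 862 * 338 (mod 971).
Accumulate the product:
49 * 7 = 343
343 * 862 = 295666 ≡ 482
482 * 338 = 162916 ≡ 759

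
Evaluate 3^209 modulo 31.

21

By square-and-multiply:
209 in binary is 11010001, i.e. 209 = 128 + 64 + 16 + 1.
3^1 ≡ 3 (mod 31)
3^2 ≡ 3^2 = 9 (mod 31)
3^4 ≡ 9^2 = 81 ≡ 19 (mod 31)
3^8 ≡ 19^2 = 361 ≡ 20 (mod 31)
3^16 ≡ 20^2 = 400 ≡ 28 (mod 31)
3^32 ≡ 28^2 = 784 ≡ 9 (mod 31)
3^64 ≡ 9^2 = 81 ≡ 19 (mod 31)
3^128 ≡ 19^2 = 361 ≡ 20 (mod 31)
3^209 = 3^128 · 3^64 · 3^16 · 3^1 ≡ 20 · 19 · 28 · 3 (mod 31).
Accumulate the product:
20 · 19 = 380 ≡ 8
8 · 28 = 224 ≡ 7
7 · 3 = 21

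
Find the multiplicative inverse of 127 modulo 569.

569 = 4×127 + 61
127 = 2×61 + 5
61 = 12×5 + 1
5 = 5×1 + 0
gcd(127, 569) = 1, so the inverse exists.
Back-substitute for 1:
1 = 1×61 − 12×5
  = −12×127 + 25×61
  = 25×569 − 112×127
So 127⁻¹ ≡ −112 ≡ 457 (mod 569).

457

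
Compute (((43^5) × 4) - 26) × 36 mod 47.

34

(43)^5 ≡ 10 (mod 47)
10 × 4 = 40
40 - 26 = 14
14 × 36 = 504 ≡ 34 (mod 47)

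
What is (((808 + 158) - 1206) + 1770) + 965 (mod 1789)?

808 + 158 = 966
966 - 1206 = -240 ≡ 1549 (mod 1789)
1549 + 1770 = 3319 ≡ 1530 (mod 1789)
1530 + 965 = 2495 ≡ 706 (mod 1789)

706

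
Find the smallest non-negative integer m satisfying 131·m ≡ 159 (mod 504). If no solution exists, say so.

gcd(131, 504) = 1, so a unique solution mod 504 exists.
131⁻¹ ≡ 227 (mod 504).
m ≡ 227·159 ≡ 309 (mod 504).

309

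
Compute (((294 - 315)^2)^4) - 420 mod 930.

294 - 315 = -21 ≡ 909 (mod 930)
(909)^2 ≡ 441 (mod 930)
(441)^4 ≡ 231 (mod 930)
231 - 420 = -189 ≡ 741 (mod 930)

741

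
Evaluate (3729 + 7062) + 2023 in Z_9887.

3729 + 7062 = 10791 ≡ 904 (mod 9887)
904 + 2023 = 2927

2927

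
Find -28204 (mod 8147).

-28204 = -4*8147 + 4384, so -28204 ≡ 4384 (mod 8147).

4384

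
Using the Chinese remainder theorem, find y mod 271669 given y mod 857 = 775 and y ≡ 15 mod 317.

857⁻¹ mod 317: 857·145 ≡ 1 (mod 317), so 857⁻¹ ≡ 145.
y = 775 + 857·((15 − 775)·145 mod 317) = 775 + 857·116 = 100187.

100187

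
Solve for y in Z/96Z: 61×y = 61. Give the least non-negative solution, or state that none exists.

gcd(61, 96) = 1, so a unique solution mod 96 exists.
61⁻¹ ≡ 85 (mod 96).
y ≡ 85×61 ≡ 1 (mod 96).

1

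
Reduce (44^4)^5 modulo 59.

7

(44)^4 ≡ 3 (mod 59)
(3)^5 ≡ 7 (mod 59)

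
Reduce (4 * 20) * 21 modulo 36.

4 * 20 = 80 ≡ 8 (mod 36)
8 * 21 = 168 ≡ 24 (mod 36)

24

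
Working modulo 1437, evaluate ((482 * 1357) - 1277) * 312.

482 * 1357 = 654074 ≡ 239 (mod 1437)
239 - 1277 = -1038 ≡ 399 (mod 1437)
399 * 312 = 124488 ≡ 906 (mod 1437)

906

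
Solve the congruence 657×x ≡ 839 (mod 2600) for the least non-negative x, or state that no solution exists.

1327

gcd(657, 2600) = 1, so a unique solution mod 2600 exists.
657⁻¹ ≡ 1393 (mod 2600).
x ≡ 1393×839 ≡ 1327 (mod 2600).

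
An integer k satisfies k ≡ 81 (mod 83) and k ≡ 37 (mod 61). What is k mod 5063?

4978

83⁻¹ mod 61: 83*25 ≡ 1 (mod 61), so 83⁻¹ ≡ 25.
k = 81 + 83*((37 − 81)*25 mod 61) = 81 + 83*59 = 4978.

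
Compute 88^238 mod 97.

By square-and-multiply:
238 in binary is 11101110, i.e. 238 = 128 + 64 + 32 + 8 + 4 + 2.
88^1 ≡ 88 (mod 97)
88^2 ≡ 88^2 = 7744 ≡ 81 (mod 97)
88^4 ≡ 81^2 = 6561 ≡ 62 (mod 97)
88^8 ≡ 62^2 = 3844 ≡ 61 (mod 97)
88^16 ≡ 61^2 = 3721 ≡ 35 (mod 97)
88^32 ≡ 35^2 = 1225 ≡ 61 (mod 97)
88^64 ≡ 61^2 = 3721 ≡ 35 (mod 97)
88^128 ≡ 35^2 = 1225 ≡ 61 (mod 97)
88^238 = 88^128 · 88^64 · 88^32 · 88^8 · 88^4 · 88^2 ≡ 61 · 35 · 61 · 61 · 62 · 81 (mod 97).
Accumulate the product:
61 · 35 = 2135 ≡ 1
1 · 61 = 61
61 · 61 = 3721 ≡ 35
35 · 62 = 2170 ≡ 36
36 · 81 = 2916 ≡ 6

6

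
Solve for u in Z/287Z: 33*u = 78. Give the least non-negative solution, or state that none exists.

gcd(33, 287) = 1, so a unique solution mod 287 exists.
33⁻¹ ≡ 87 (mod 287).
u ≡ 87*78 ≡ 185 (mod 287).

185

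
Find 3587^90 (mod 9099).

1054

Using repeated squaring:
90 in binary is 1011010, i.e. 90 = 64 + 16 + 8 + 2.
3587^1 ≡ 3587 (mod 9099)
3587^2 ≡ 3587^2 = 12866569 ≡ 583 (mod 9099)
3587^4 ≡ 583^2 = 339889 ≡ 3226 (mod 9099)
3587^8 ≡ 3226^2 = 10407076 ≡ 6919 (mod 9099)
3587^16 ≡ 6919^2 = 47872561 ≡ 2722 (mod 9099)
3587^32 ≡ 2722^2 = 7409284 ≡ 2698 (mod 9099)
3587^64 ≡ 2698^2 = 7279204 ≡ 4 (mod 9099)
3587^90 = 3587^64 * 3587^16 * 3587^8 * 3587^2 ≡ 4 * 2722 * 6919 * 583 (mod 9099).
Accumulate the product:
4 * 2722 = 10888 ≡ 1789
1789 * 6919 = 12378091 ≡ 3451
3451 * 583 = 2011933 ≡ 1054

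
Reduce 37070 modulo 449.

252

37070 = 82·449 + 252, so 37070 ≡ 252 (mod 449).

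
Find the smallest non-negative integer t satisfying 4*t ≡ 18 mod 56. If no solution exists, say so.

gcd(4, 56) = 4, and 4 does not divide 18.
So the congruence has no solution.

no solution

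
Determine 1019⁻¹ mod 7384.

1971

By the extended Euclidean algorithm:
7384 = 7*1019 + 251
1019 = 4*251 + 15
251 = 16*15 + 11
15 = 1*11 + 4
11 = 2*4 + 3
4 = 1*3 + 1
3 = 3*1 + 0
gcd(1019, 7384) = 1, so the inverse exists.
Bézout: 1 = −272*7384 + 1971*1019.
So 1019⁻¹ ≡ 1971 (mod 7384).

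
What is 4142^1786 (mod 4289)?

1786 in binary is 11011111010, i.e. 1786 = 1024 + 512 + 128 + 64 + 32 + 16 + 8 + 2.
4142^1 ≡ 4142 (mod 4289)
4142^2 ≡ 4142^2 = 17156164 ≡ 164 (mod 4289)
4142^4 ≡ 164^2 = 26896 ≡ 1162 (mod 4289)
4142^8 ≡ 1162^2 = 1350244 ≡ 3498 (mod 4289)
4142^16 ≡ 3498^2 = 12236004 ≡ 3776 (mod 4289)
4142^32 ≡ 3776^2 = 14258176 ≡ 1540 (mod 4289)
4142^64 ≡ 1540^2 = 2371600 ≡ 4072 (mod 4289)
4142^128 ≡ 4072^2 = 16581184 ≡ 4199 (mod 4289)
4142^256 ≡ 4199^2 = 17631601 ≡ 3811 (mod 4289)
4142^512 ≡ 3811^2 = 14523721 ≡ 1167 (mod 4289)
4142^1024 ≡ 1167^2 = 1361889 ≡ 2276 (mod 4289)
4142^1786 = 4142^1024 * 4142^512 * 4142^128 * 4142^64 * 4142^32 * 4142^16 * 4142^8 * 4142^2 ≡ 2276 * 1167 * 4199 * 4072 * 1540 * 3776 * 3498 * 164 (mod 4289).
Accumulate the product:
2276 * 1167 = 2656092 ≡ 1201
1201 * 4199 = 5042999 ≡ 3424
3424 * 4072 = 13942528 ≡ 3278
3278 * 1540 = 5048120 ≡ 4256
4256 * 3776 = 16070656 ≡ 4062
4062 * 3498 = 14208876 ≡ 3708
3708 * 164 = 608112 ≡ 3363

3363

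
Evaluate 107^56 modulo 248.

56 in binary is 111000, i.e. 56 = 32 + 16 + 8.
107^1 ≡ 107 (mod 248)
107^2 ≡ 107^2 = 11449 ≡ 41 (mod 248)
107^4 ≡ 41^2 = 1681 ≡ 193 (mod 248)
107^8 ≡ 193^2 = 37249 ≡ 49 (mod 248)
107^16 ≡ 49^2 = 2401 ≡ 169 (mod 248)
107^32 ≡ 169^2 = 28561 ≡ 41 (mod 248)
107^56 = 107^32 × 107^16 × 107^8 ≡ 41 × 169 × 49 (mod 248).
Accumulate the product:
41 × 169 = 6929 ≡ 233
233 × 49 = 11417 ≡ 9

9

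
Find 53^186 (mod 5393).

186 in binary is 10111010, i.e. 186 = 128 + 32 + 16 + 8 + 2.
53^1 ≡ 53 (mod 5393)
53^2 ≡ 53^2 = 2809 (mod 5393)
53^4 ≡ 2809^2 = 7890481 ≡ 522 (mod 5393)
53^8 ≡ 522^2 = 272484 ≡ 2834 (mod 5393)
53^16 ≡ 2834^2 = 8031556 ≡ 1379 (mod 5393)
53^32 ≡ 1379^2 = 1901641 ≡ 3305 (mod 5393)
53^64 ≡ 3305^2 = 10923025 ≡ 2200 (mod 5393)
53^128 ≡ 2200^2 = 4840000 ≡ 2479 (mod 5393)
53^186 = 53^128 × 53^32 × 53^16 × 53^8 × 53^2 ≡ 2479 × 3305 × 1379 × 2834 × 2809 (mod 5393).
Accumulate the product:
2479 × 3305 = 8193095 ≡ 1128
1128 × 1379 = 1555512 ≡ 2328
2328 × 2834 = 6597552 ≡ 1913
1913 × 2809 = 5373617 ≡ 2189

2189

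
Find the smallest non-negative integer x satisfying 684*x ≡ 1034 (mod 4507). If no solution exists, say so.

gcd(684, 4507) = 1, so a unique solution mod 4507 exists.
684⁻¹ ≡ 1219 (mod 4507).
x ≡ 1219*1034 ≡ 2993 (mod 4507).

2993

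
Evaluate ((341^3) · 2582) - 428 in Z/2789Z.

2010

(341)^3 ≡ 608 (mod 2789)
608 · 2582 = 1569856 ≡ 2438 (mod 2789)
2438 - 428 = 2010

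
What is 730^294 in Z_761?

489

Using repeated squaring:
294 in binary is 100100110, i.e. 294 = 256 + 32 + 4 + 2.
730^1 ≡ 730 (mod 761)
730^2 ≡ 730^2 = 532900 ≡ 200 (mod 761)
730^4 ≡ 200^2 = 40000 ≡ 428 (mod 761)
730^8 ≡ 428^2 = 183184 ≡ 544 (mod 761)
730^16 ≡ 544^2 = 295936 ≡ 668 (mod 761)
730^32 ≡ 668^2 = 446224 ≡ 278 (mod 761)
730^64 ≡ 278^2 = 77284 ≡ 423 (mod 761)
730^128 ≡ 423^2 = 178929 ≡ 94 (mod 761)
730^256 ≡ 94^2 = 8836 ≡ 465 (mod 761)
730^294 = 730^256 · 730^32 · 730^4 · 730^2 ≡ 465 · 278 · 428 · 200 (mod 761).
Accumulate the product:
465 · 278 = 129270 ≡ 661
661 · 428 = 282908 ≡ 577
577 · 200 = 115400 ≡ 489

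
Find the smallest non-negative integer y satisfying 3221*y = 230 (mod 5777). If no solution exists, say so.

131

gcd(3221, 5777) = 1, so a unique solution mod 5777 exists.
3221⁻¹ ≡ 3944 (mod 5777).
y ≡ 3944*230 ≡ 131 (mod 5777).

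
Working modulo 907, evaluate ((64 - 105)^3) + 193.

64 - 105 = -41 ≡ 866 (mod 907)
(866)^3 ≡ 11 (mod 907)
11 + 193 = 204

204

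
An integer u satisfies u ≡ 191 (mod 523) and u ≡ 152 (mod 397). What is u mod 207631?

123619

523⁻¹ mod 397: 523*167 ≡ 1 (mod 397), so 523⁻¹ ≡ 167.
u = 191 + 523*((152 − 191)*167 mod 397) = 191 + 523*236 = 123619.
Check: 123619 mod 523 = 191, 123619 mod 397 = 152. ✓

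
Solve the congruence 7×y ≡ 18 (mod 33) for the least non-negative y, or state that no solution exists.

gcd(7, 33) = 1, so a unique solution mod 33 exists.
7⁻¹ ≡ 19 (mod 33).
y ≡ 19×18 ≡ 12 (mod 33).

12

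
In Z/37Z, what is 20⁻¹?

37 = 1*20 + 17
20 = 1*17 + 3
17 = 5*3 + 2
3 = 1*2 + 1
2 = 2*1 + 0
gcd(20, 37) = 1, so the inverse exists.
Bézout: 1 = −7*37 + 13*20.
So 20⁻¹ ≡ 13 (mod 37).

13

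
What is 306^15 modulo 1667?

1304

Compute successive squares:
15 in binary is 1111, i.e. 15 = 8 + 4 + 2 + 1.
306^1 ≡ 306 (mod 1667)
306^2 ≡ 306^2 = 93636 ≡ 284 (mod 1667)
306^4 ≡ 284^2 = 80656 ≡ 640 (mod 1667)
306^8 ≡ 640^2 = 409600 ≡ 1185 (mod 1667)
306^15 = 306^8 · 306^4 · 306^2 · 306^1 ≡ 1185 · 640 · 284 · 306 (mod 1667).
Accumulate the product:
1185 · 640 = 758400 ≡ 1582
1582 · 284 = 449288 ≡ 865
865 · 306 = 264690 ≡ 1304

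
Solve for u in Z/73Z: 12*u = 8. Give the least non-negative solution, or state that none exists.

25

gcd(12, 73) = 1, so a unique solution mod 73 exists.
12⁻¹ ≡ 67 (mod 73).
u ≡ 67*8 ≡ 25 (mod 73).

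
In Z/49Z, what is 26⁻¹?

17

49 = 1*26 + 23
26 = 1*23 + 3
23 = 7*3 + 2
3 = 1*2 + 1
2 = 2*1 + 0
gcd(26, 49) = 1, so the inverse exists.
Bézout: 1 = −9*49 + 17*26.
So 26⁻¹ ≡ 17 (mod 49).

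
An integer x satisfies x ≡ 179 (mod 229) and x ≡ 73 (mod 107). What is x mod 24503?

229⁻¹ mod 107: 229·50 ≡ 1 (mod 107), so 229⁻¹ ≡ 50.
x = 179 + 229·((73 − 179)·50 mod 107) = 179 + 229·50 = 11629.

11629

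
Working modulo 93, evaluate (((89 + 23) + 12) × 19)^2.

31

89 + 23 = 112 ≡ 19 (mod 93)
19 + 12 = 31
31 × 19 = 589 ≡ 31 (mod 93)
(31)^2 ≡ 31 (mod 93)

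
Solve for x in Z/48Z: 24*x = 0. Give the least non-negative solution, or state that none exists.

0

gcd(24, 48) = 24, and 24 | 0, so solutions exist.
Divide through by 24: 1*x ≡ 0 (mod 2).
1⁻¹ ≡ 1 (mod 2).
x ≡ 1*0 ≡ 0 (mod 2).
The smallest non-negative solution is x = 0.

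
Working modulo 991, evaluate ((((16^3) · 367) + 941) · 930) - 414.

732

(16)^3 ≡ 132 (mod 991)
132 · 367 = 48444 ≡ 876 (mod 991)
876 + 941 = 1817 ≡ 826 (mod 991)
826 · 930 = 768180 ≡ 155 (mod 991)
155 - 414 = -259 ≡ 732 (mod 991)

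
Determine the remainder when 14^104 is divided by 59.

16

By square-and-multiply:
14^1 ≡ 14 (mod 59)
14^2 ≡ 14^2 = 196 ≡ 19 (mod 59)
14^4 ≡ 19^2 = 361 ≡ 7 (mod 59)
14^8 ≡ 7^2 = 49 (mod 59)
14^16 ≡ 49^2 = 2401 ≡ 41 (mod 59)
14^32 ≡ 41^2 = 1681 ≡ 29 (mod 59)
14^64 ≡ 29^2 = 841 ≡ 15 (mod 59)
14^104 = 14^64 × 14^32 × 14^8 ≡ 15 × 29 × 49 (mod 59).
Accumulate the product:
15 × 29 = 435 ≡ 22
22 × 49 = 1078 ≡ 16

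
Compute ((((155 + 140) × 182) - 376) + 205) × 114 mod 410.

366

155 + 140 = 295
295 × 182 = 53690 ≡ 390 (mod 410)
390 - 376 = 14
14 + 205 = 219
219 × 114 = 24966 ≡ 366 (mod 410)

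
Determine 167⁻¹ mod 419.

By the extended Euclidean algorithm:
419 = 2×167 + 85
167 = 1×85 + 82
85 = 1×82 + 3
82 = 27×3 + 1
3 = 3×1 + 0
gcd(167, 419) = 1, so the inverse exists.
Bézout: 1 = −55×419 + 138×167.
So 167⁻¹ ≡ 138 (mod 419).

138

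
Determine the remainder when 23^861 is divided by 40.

Compute successive squares:
861 in binary is 1101011101, i.e. 861 = 512 + 256 + 64 + 16 + 8 + 4 + 1.
23^1 ≡ 23 (mod 40)
23^2 ≡ 23^2 = 529 ≡ 9 (mod 40)
23^4 ≡ 9^2 = 81 ≡ 1 (mod 40)
23^8 ≡ 1^2 = 1 (mod 40)
23^16 ≡ 1^2 = 1 (mod 40)
23^32 ≡ 1^2 = 1 (mod 40)
23^64 ≡ 1^2 = 1 (mod 40)
23^128 ≡ 1^2 = 1 (mod 40)
23^256 ≡ 1^2 = 1 (mod 40)
23^512 ≡ 1^2 = 1 (mod 40)
23^861 = 23^512 · 23^256 · 23^64 · 23^16 · 23^8 · 23^4 · 23^1 ≡ 1 · 1 · 1 · 1 · 1 · 1 · 23 (mod 40).
Accumulate the product:
1 · 1 = 1
1 · 1 = 1
1 · 1 = 1
1 · 1 = 1
1 · 1 = 1
1 · 23 = 23

23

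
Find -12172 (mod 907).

-12172 = -14·907 + 526, so -12172 ≡ 526 (mod 907).

526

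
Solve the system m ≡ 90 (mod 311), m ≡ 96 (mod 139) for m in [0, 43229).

23726

311⁻¹ mod 139: 311*59 ≡ 1 (mod 139), so 311⁻¹ ≡ 59.
m = 90 + 311*((96 − 90)*59 mod 139) = 90 + 311*76 = 23726.
Check: 23726 mod 311 = 90, 23726 mod 139 = 96. ✓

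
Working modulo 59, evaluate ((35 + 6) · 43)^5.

8

35 + 6 = 41
41 · 43 = 1763 ≡ 52 (mod 59)
(52)^5 ≡ 8 (mod 59)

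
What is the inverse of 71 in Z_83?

Run the extended Euclidean algorithm:
83 = 1·71 + 12
71 = 5·12 + 11
12 = 1·11 + 1
11 = 11·1 + 0
gcd(71, 83) = 1, so the inverse exists.
Bézout: 1 = 6·83 − 7·71.
So 71⁻¹ ≡ −7 ≡ 76 (mod 83).

76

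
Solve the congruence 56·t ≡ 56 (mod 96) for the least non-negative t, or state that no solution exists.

gcd(56, 96) = 8, and 8 | 56, so solutions exist.
Divide through by 8: 7·t ≡ 7 mod 12.
7⁻¹ ≡ 7 (mod 12).
t ≡ 7·7 ≡ 1 (mod 12).
The smallest non-negative solution is t = 1.

1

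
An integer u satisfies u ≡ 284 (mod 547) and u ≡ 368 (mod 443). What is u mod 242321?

47326

547⁻¹ mod 443: 547*328 ≡ 1 (mod 443), so 547⁻¹ ≡ 328.
u = 284 + 547*((368 − 284)*328 mod 443) = 284 + 547*86 = 47326.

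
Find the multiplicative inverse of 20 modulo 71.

32

Apply the Euclidean algorithm and back-substitute:
71 = 3×20 + 11
20 = 1×11 + 9
11 = 1×9 + 2
9 = 4×2 + 1
2 = 2×1 + 0
gcd(20, 71) = 1, so the inverse exists.
Back-substitute for 1:
1 = 1×9 − 4×2
  = −4×11 + 5×9
  = 5×20 − 9×11
  = −9×71 + 32×20
So 20⁻¹ ≡ 32 (mod 71).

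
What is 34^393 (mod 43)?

32

Compute successive squares:
34^1 ≡ 34 (mod 43)
34^2 ≡ 34^2 = 1156 ≡ 38 (mod 43)
34^4 ≡ 38^2 = 1444 ≡ 25 (mod 43)
34^8 ≡ 25^2 = 625 ≡ 23 (mod 43)
34^16 ≡ 23^2 = 529 ≡ 13 (mod 43)
34^32 ≡ 13^2 = 169 ≡ 40 (mod 43)
34^64 ≡ 40^2 = 1600 ≡ 9 (mod 43)
34^128 ≡ 9^2 = 81 ≡ 38 (mod 43)
34^256 ≡ 38^2 = 1444 ≡ 25 (mod 43)
34^393 = 34^256 × 34^128 × 34^8 × 34^1 ≡ 25 × 38 × 23 × 34 (mod 43).
Accumulate the product:
25 × 38 = 950 ≡ 4
4 × 23 = 92 ≡ 6
6 × 34 = 204 ≡ 32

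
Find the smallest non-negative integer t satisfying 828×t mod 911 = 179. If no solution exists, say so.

382

gcd(828, 911) = 1, so a unique solution mod 911 exists.
828⁻¹ ≡ 450 (mod 911).
t ≡ 450×179 ≡ 382 (mod 911).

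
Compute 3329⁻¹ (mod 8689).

8689 = 2*3329 + 2031
3329 = 1*2031 + 1298
2031 = 1*1298 + 733
1298 = 1*733 + 565
733 = 1*565 + 168
565 = 3*168 + 61
168 = 2*61 + 46
61 = 1*46 + 15
46 = 3*15 + 1
15 = 15*1 + 0
gcd(3329, 8689) = 1, so the inverse exists.
Back-substitute for 1:
1 = 1*46 − 3*15
  = −3*61 + 4*46
  = 4*168 − 11*61
  = −11*565 + 37*168
  = 37*733 − 48*565
  = −48*1298 + 85*733
  = 85*2031 − 133*1298
  = −133*3329 + 218*2031
  = 218*8689 − 569*3329
So 3329⁻¹ ≡ −569 ≡ 8120 (mod 8689).

8120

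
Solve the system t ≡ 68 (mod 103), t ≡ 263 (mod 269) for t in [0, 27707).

25818

103⁻¹ mod 269: 103×222 ≡ 1 (mod 269), so 103⁻¹ ≡ 222.
t = 68 + 103×((263 − 68)×222 mod 269) = 68 + 103×250 = 25818.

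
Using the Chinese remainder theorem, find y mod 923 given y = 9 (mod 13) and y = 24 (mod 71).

308

13⁻¹ mod 71: 13*11 ≡ 1 (mod 71), so 13⁻¹ ≡ 11.
y = 9 + 13*((24 − 9)*11 mod 71) = 9 + 13*23 = 308.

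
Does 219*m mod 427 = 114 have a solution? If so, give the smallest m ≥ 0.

gcd(219, 427) = 1, so a unique solution mod 427 exists.
219⁻¹ ≡ 39 (mod 427).
m ≡ 39*114 ≡ 176 (mod 427).

176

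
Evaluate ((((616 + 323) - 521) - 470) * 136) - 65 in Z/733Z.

616 + 323 = 939 ≡ 206 (mod 733)
206 - 521 = -315 ≡ 418 (mod 733)
418 - 470 = -52 ≡ 681 (mod 733)
681 * 136 = 92616 ≡ 258 (mod 733)
258 - 65 = 193

193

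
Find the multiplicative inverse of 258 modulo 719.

By the extended Euclidean algorithm:
719 = 2*258 + 203
258 = 1*203 + 55
203 = 3*55 + 38
55 = 1*38 + 17
38 = 2*17 + 4
17 = 4*4 + 1
4 = 4*1 + 0
gcd(258, 719) = 1, so the inverse exists.
Back-substitute for 1:
1 = 1*17 − 4*4
  = −4*38 + 9*17
  = 9*55 − 13*38
  = −13*203 + 48*55
  = 48*258 − 61*203
  = −61*719 + 170*258
So 258⁻¹ ≡ 170 (mod 719).

170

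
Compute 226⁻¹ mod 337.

337 = 1*226 + 111
226 = 2*111 + 4
111 = 27*4 + 3
4 = 1*3 + 1
3 = 3*1 + 0
gcd(226, 337) = 1, so the inverse exists.
Bézout: 1 = −57*337 + 85*226.
So 226⁻¹ ≡ 85 (mod 337).

85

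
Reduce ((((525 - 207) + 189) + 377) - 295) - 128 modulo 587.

525 - 207 = 318
318 + 189 = 507
507 + 377 = 884 ≡ 297 (mod 587)
297 - 295 = 2
2 - 128 = -126 ≡ 461 (mod 587)

461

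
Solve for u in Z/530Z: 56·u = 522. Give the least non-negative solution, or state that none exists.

gcd(56, 530) = 2, and 2 | 522, so solutions exist.
Divide through by 2: 28·u ≡ 261 (mod 265).
28⁻¹ ≡ 142 (mod 265).
u ≡ 142·261 ≡ 227 (mod 265).
The smallest non-negative solution is u = 227.

227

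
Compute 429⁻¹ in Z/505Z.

299

Run the extended Euclidean algorithm:
505 = 1·429 + 76
429 = 5·76 + 49
76 = 1·49 + 27
49 = 1·27 + 22
27 = 1·22 + 5
22 = 4·5 + 2
5 = 2·2 + 1
2 = 2·1 + 0
gcd(429, 505) = 1, so the inverse exists.
Bézout: 1 = 175·505 − 206·429.
So 429⁻¹ ≡ −206 ≡ 299 (mod 505).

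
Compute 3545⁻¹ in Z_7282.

1555

Apply the Euclidean algorithm and back-substitute:
7282 = 2*3545 + 192
3545 = 18*192 + 89
192 = 2*89 + 14
89 = 6*14 + 5
14 = 2*5 + 4
5 = 1*4 + 1
4 = 4*1 + 0
gcd(3545, 7282) = 1, so the inverse exists.
Back-substitute for 1:
1 = 1*5 − 1*4
  = −1*14 + 3*5
  = 3*89 − 19*14
  = −19*192 + 41*89
  = 41*3545 − 757*192
  = −757*7282 + 1555*3545
So 3545⁻¹ ≡ 1555 (mod 7282).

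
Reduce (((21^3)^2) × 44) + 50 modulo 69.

(21)^3 ≡ 15 (mod 69)
(15)^2 ≡ 18 (mod 69)
18 × 44 = 792 ≡ 33 (mod 69)
33 + 50 = 83 ≡ 14 (mod 69)

14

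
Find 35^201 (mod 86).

201 in binary is 11001001, i.e. 201 = 128 + 64 + 8 + 1.
35^1 ≡ 35 (mod 86)
35^2 ≡ 35^2 = 1225 ≡ 21 (mod 86)
35^4 ≡ 21^2 = 441 ≡ 11 (mod 86)
35^8 ≡ 11^2 = 121 ≡ 35 (mod 86)
35^16 ≡ 35^2 = 1225 ≡ 21 (mod 86)
35^32 ≡ 21^2 = 441 ≡ 11 (mod 86)
35^64 ≡ 11^2 = 121 ≡ 35 (mod 86)
35^128 ≡ 35^2 = 1225 ≡ 21 (mod 86)
35^201 = 35^128 × 35^64 × 35^8 × 35^1 ≡ 21 × 35 × 35 × 35 (mod 86).
Accumulate the product:
21 × 35 = 735 ≡ 47
47 × 35 = 1645 ≡ 11
11 × 35 = 385 ≡ 41

41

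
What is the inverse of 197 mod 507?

507 = 2*197 + 113
197 = 1*113 + 84
113 = 1*84 + 29
84 = 2*29 + 26
29 = 1*26 + 3
26 = 8*3 + 2
3 = 1*2 + 1
2 = 2*1 + 0
gcd(197, 507) = 1, so the inverse exists.
Back-substitute for 1:
1 = 1*3 − 1*2
  = −1*26 + 9*3
  = 9*29 − 10*26
  = −10*84 + 29*29
  = 29*113 − 39*84
  = −39*197 + 68*113
  = 68*507 − 175*197
So 197⁻¹ ≡ −175 ≡ 332 (mod 507).

332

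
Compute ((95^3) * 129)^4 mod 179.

121

(95)^3 ≡ 144 (mod 179)
144 * 129 = 18576 ≡ 139 (mod 179)
(139)^4 ≡ 121 (mod 179)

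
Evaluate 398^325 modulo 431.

398^1 ≡ 398 (mod 431)
398^2 ≡ 398^2 = 158404 ≡ 227 (mod 431)
398^4 ≡ 227^2 = 51529 ≡ 240 (mod 431)
398^8 ≡ 240^2 = 57600 ≡ 277 (mod 431)
398^16 ≡ 277^2 = 76729 ≡ 11 (mod 431)
398^32 ≡ 11^2 = 121 (mod 431)
398^64 ≡ 121^2 = 14641 ≡ 418 (mod 431)
398^128 ≡ 418^2 = 174724 ≡ 169 (mod 431)
398^256 ≡ 169^2 = 28561 ≡ 115 (mod 431)
398^325 = 398^256 × 398^64 × 398^4 × 398^1 ≡ 115 × 418 × 240 × 398 (mod 431).
Accumulate the product:
115 × 418 = 48070 ≡ 229
229 × 240 = 54960 ≡ 223
223 × 398 = 88754 ≡ 399

399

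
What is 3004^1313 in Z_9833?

4331

Using repeated squaring:
1313 in binary is 10100100001, i.e. 1313 = 1024 + 256 + 32 + 1.
3004^1 ≡ 3004 (mod 9833)
3004^2 ≡ 3004^2 = 9024016 ≡ 7155 (mod 9833)
3004^4 ≡ 7155^2 = 51194025 ≡ 3427 (mod 9833)
3004^8 ≡ 3427^2 = 11744329 ≡ 3727 (mod 9833)
3004^16 ≡ 3727^2 = 13890529 ≡ 6333 (mod 9833)
3004^32 ≡ 6333^2 = 40106889 ≡ 7915 (mod 9833)
3004^64 ≡ 7915^2 = 62647225 ≡ 1182 (mod 9833)
3004^128 ≡ 1182^2 = 1397124 ≡ 838 (mod 9833)
3004^256 ≡ 838^2 = 702244 ≡ 4101 (mod 9833)
3004^512 ≡ 4101^2 = 16818201 ≡ 3771 (mod 9833)
3004^1024 ≡ 3771^2 = 14220441 ≡ 1923 (mod 9833)
3004^1313 = 3004^1024 · 3004^256 · 3004^32 · 3004^1 ≡ 1923 · 4101 · 7915 · 3004 (mod 9833).
Accumulate the product:
1923 · 4101 = 7886223 ≡ 157
157 · 7915 = 1242655 ≡ 3697
3697 · 3004 = 11105788 ≡ 4331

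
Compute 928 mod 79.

928 = 11×79 + 59, so 928 ≡ 59 (mod 79).

59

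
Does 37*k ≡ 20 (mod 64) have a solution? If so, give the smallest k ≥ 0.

gcd(37, 64) = 1, so a unique solution mod 64 exists.
37⁻¹ ≡ 45 (mod 64).
k ≡ 45*20 ≡ 4 (mod 64).

4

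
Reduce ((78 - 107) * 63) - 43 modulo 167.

78 - 107 = -29 ≡ 138 (mod 167)
138 * 63 = 8694 ≡ 10 (mod 167)
10 - 43 = -33 ≡ 134 (mod 167)

134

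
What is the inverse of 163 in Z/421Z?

421 = 2×163 + 95
163 = 1×95 + 68
95 = 1×68 + 27
68 = 2×27 + 14
27 = 1×14 + 13
14 = 1×13 + 1
13 = 13×1 + 0
gcd(163, 421) = 1, so the inverse exists.
Bézout: 1 = −12×421 + 31×163.
So 163⁻¹ ≡ 31 (mod 421).

31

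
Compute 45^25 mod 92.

Compute successive squares:
45^1 ≡ 45 (mod 92)
45^2 ≡ 45^2 = 2025 ≡ 1 (mod 92)
45^4 ≡ 1^2 = 1 (mod 92)
45^8 ≡ 1^2 = 1 (mod 92)
45^16 ≡ 1^2 = 1 (mod 92)
45^25 = 45^16 · 45^8 · 45^1 ≡ 1 · 1 · 45 (mod 92).
Accumulate the product:
1 · 1 = 1
1 · 45 = 45

45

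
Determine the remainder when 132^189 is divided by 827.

By square-and-multiply:
189 in binary is 10111101, i.e. 189 = 128 + 32 + 16 + 8 + 4 + 1.
132^1 ≡ 132 (mod 827)
132^2 ≡ 132^2 = 17424 ≡ 57 (mod 827)
132^4 ≡ 57^2 = 3249 ≡ 768 (mod 827)
132^8 ≡ 768^2 = 589824 ≡ 173 (mod 827)
132^16 ≡ 173^2 = 29929 ≡ 157 (mod 827)
132^32 ≡ 157^2 = 24649 ≡ 666 (mod 827)
132^64 ≡ 666^2 = 443556 ≡ 284 (mod 827)
132^128 ≡ 284^2 = 80656 ≡ 437 (mod 827)
132^189 = 132^128 * 132^32 * 132^16 * 132^8 * 132^4 * 132^1 ≡ 437 * 666 * 157 * 173 * 768 * 132 (mod 827).
Accumulate the product:
437 * 666 = 291042 ≡ 765
765 * 157 = 120105 ≡ 190
190 * 173 = 32870 ≡ 617
617 * 768 = 473856 ≡ 812
812 * 132 = 107184 ≡ 501

501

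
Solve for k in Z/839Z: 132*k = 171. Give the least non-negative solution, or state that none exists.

gcd(132, 839) = 1, so a unique solution mod 839 exists.
132⁻¹ ≡ 464 (mod 839).
k ≡ 464*171 ≡ 478 (mod 839).

478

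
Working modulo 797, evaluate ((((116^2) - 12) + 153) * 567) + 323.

(116)^2 ≡ 704 (mod 797)
704 - 12 = 692
692 + 153 = 845 ≡ 48 (mod 797)
48 * 567 = 27216 ≡ 118 (mod 797)
118 + 323 = 441

441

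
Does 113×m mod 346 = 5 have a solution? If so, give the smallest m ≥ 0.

245

gcd(113, 346) = 1, so a unique solution mod 346 exists.
113⁻¹ ≡ 49 (mod 346).
m ≡ 49×5 ≡ 245 (mod 346).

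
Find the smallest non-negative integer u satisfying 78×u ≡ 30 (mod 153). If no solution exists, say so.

gcd(78, 153) = 3, and 3 | 30, so solutions exist.
Divide through by 3: 26×u mod 51 = 10.
26⁻¹ ≡ 2 (mod 51).
u ≡ 2×10 ≡ 20 (mod 51).
The smallest non-negative solution is u = 20.

20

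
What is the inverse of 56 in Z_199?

32

Run the extended Euclidean algorithm:
199 = 3×56 + 31
56 = 1×31 + 25
31 = 1×25 + 6
25 = 4×6 + 1
6 = 6×1 + 0
gcd(56, 199) = 1, so the inverse exists.
Back-substitute for 1:
1 = 1×25 − 4×6
  = −4×31 + 5×25
  = 5×56 − 9×31
  = −9×199 + 32×56
So 56⁻¹ ≡ 32 (mod 199).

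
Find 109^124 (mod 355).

Using repeated squaring:
124 in binary is 1111100, i.e. 124 = 64 + 32 + 16 + 8 + 4.
109^1 ≡ 109 (mod 355)
109^2 ≡ 109^2 = 11881 ≡ 166 (mod 355)
109^4 ≡ 166^2 = 27556 ≡ 221 (mod 355)
109^8 ≡ 221^2 = 48841 ≡ 206 (mod 355)
109^16 ≡ 206^2 = 42436 ≡ 191 (mod 355)
109^32 ≡ 191^2 = 36481 ≡ 271 (mod 355)
109^64 ≡ 271^2 = 73441 ≡ 311 (mod 355)
109^124 = 109^64 · 109^32 · 109^16 · 109^8 · 109^4 ≡ 311 · 271 · 191 · 206 · 221 (mod 355).
Accumulate the product:
311 · 271 = 84281 ≡ 146
146 · 191 = 27886 ≡ 196
196 · 206 = 40376 ≡ 261
261 · 221 = 57681 ≡ 171

171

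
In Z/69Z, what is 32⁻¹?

41

By the extended Euclidean algorithm:
69 = 2·32 + 5
32 = 6·5 + 2
5 = 2·2 + 1
2 = 2·1 + 0
gcd(32, 69) = 1, so the inverse exists.
Back-substitute for 1:
1 = 1·5 − 2·2
  = −2·32 + 13·5
  = 13·69 − 28·32
So 32⁻¹ ≡ −28 ≡ 41 (mod 69).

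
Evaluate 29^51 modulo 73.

56

Using repeated squaring:
51 in binary is 110011, i.e. 51 = 32 + 16 + 2 + 1.
29^1 ≡ 29 (mod 73)
29^2 ≡ 29^2 = 841 ≡ 38 (mod 73)
29^4 ≡ 38^2 = 1444 ≡ 57 (mod 73)
29^8 ≡ 57^2 = 3249 ≡ 37 (mod 73)
29^16 ≡ 37^2 = 1369 ≡ 55 (mod 73)
29^32 ≡ 55^2 = 3025 ≡ 32 (mod 73)
29^51 = 29^32 · 29^16 · 29^2 · 29^1 ≡ 32 · 55 · 38 · 29 (mod 73).
Accumulate the product:
32 · 55 = 1760 ≡ 8
8 · 38 = 304 ≡ 12
12 · 29 = 348 ≡ 56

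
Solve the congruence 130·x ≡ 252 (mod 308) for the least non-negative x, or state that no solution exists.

28

gcd(130, 308) = 2, and 2 | 252, so solutions exist.
Divide through by 2: 65·x ≡ 126 mod 154.
65⁻¹ ≡ 109 (mod 154).
x ≡ 109·126 ≡ 28 (mod 154).
The smallest non-negative solution is x = 28.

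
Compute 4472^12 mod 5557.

4720

12 in binary is 1100, i.e. 12 = 8 + 4.
4472^1 ≡ 4472 (mod 5557)
4472^2 ≡ 4472^2 = 19998784 ≡ 4698 (mod 5557)
4472^4 ≡ 4698^2 = 22071204 ≡ 4357 (mod 5557)
4472^8 ≡ 4357^2 = 18983449 ≡ 737 (mod 5557)
4472^12 = 4472^8 × 4472^4 ≡ 737 × 4357 (mod 5557).
737 × 4357 = 3211109 ≡ 4720 (mod 5557).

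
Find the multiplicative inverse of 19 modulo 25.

4

Run the extended Euclidean algorithm:
25 = 1·19 + 6
19 = 3·6 + 1
6 = 6·1 + 0
gcd(19, 25) = 1, so the inverse exists.
Back-substitute for 1:
1 = 1·19 − 3·6
  = −3·25 + 4·19
So 19⁻¹ ≡ 4 (mod 25).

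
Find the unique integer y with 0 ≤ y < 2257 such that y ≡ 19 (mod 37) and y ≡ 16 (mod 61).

37⁻¹ mod 61: 37×33 ≡ 1 (mod 61), so 37⁻¹ ≡ 33.
y = 19 + 37×((16 − 19)×33 mod 61) = 19 + 37×23 = 870.

870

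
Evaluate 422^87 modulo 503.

By square-and-multiply:
87 in binary is 1010111, i.e. 87 = 64 + 16 + 4 + 2 + 1.
422^1 ≡ 422 (mod 503)
422^2 ≡ 422^2 = 178084 ≡ 22 (mod 503)
422^4 ≡ 22^2 = 484 (mod 503)
422^8 ≡ 484^2 = 234256 ≡ 361 (mod 503)
422^16 ≡ 361^2 = 130321 ≡ 44 (mod 503)
422^32 ≡ 44^2 = 1936 ≡ 427 (mod 503)
422^64 ≡ 427^2 = 182329 ≡ 243 (mod 503)
422^87 = 422^64 × 422^16 × 422^4 × 422^2 × 422^1 ≡ 243 × 44 × 484 × 22 × 422 (mod 503).
Accumulate the product:
243 × 44 = 10692 ≡ 129
129 × 484 = 62436 ≡ 64
64 × 22 = 1408 ≡ 402
402 × 422 = 169644 ≡ 133

133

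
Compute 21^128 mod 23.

21^1 ≡ 21 (mod 23)
21^2 ≡ 21^2 = 441 ≡ 4 (mod 23)
21^4 ≡ 4^2 = 16 (mod 23)
21^8 ≡ 16^2 = 256 ≡ 3 (mod 23)
21^16 ≡ 3^2 = 9 (mod 23)
21^32 ≡ 9^2 = 81 ≡ 12 (mod 23)
21^64 ≡ 12^2 = 144 ≡ 6 (mod 23)
21^128 ≡ 6^2 = 36 ≡ 13 (mod 23)
So 21^128 ≡ 13 (mod 23).

13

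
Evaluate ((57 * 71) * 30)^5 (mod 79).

57 * 71 = 4047 ≡ 18 (mod 79)
18 * 30 = 540 ≡ 66 (mod 79)
(66)^5 ≡ 7 (mod 79)

7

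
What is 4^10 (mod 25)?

1

Using repeated squaring:
4^1 ≡ 4 (mod 25)
4^2 ≡ 4^2 = 16 (mod 25)
4^4 ≡ 16^2 = 256 ≡ 6 (mod 25)
4^8 ≡ 6^2 = 36 ≡ 11 (mod 25)
4^10 = 4^8 * 4^2 ≡ 11 * 16 (mod 25).
11 * 16 = 176 ≡ 1 (mod 25).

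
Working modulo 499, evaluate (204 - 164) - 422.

204 - 164 = 40
40 - 422 = -382 ≡ 117 (mod 499)

117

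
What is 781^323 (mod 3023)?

323 in binary is 101000011, i.e. 323 = 256 + 64 + 2 + 1.
781^1 ≡ 781 (mod 3023)
781^2 ≡ 781^2 = 609961 ≡ 2338 (mod 3023)
781^4 ≡ 2338^2 = 5466244 ≡ 660 (mod 3023)
781^8 ≡ 660^2 = 435600 ≡ 288 (mod 3023)
781^16 ≡ 288^2 = 82944 ≡ 1323 (mod 3023)
781^32 ≡ 1323^2 = 1750329 ≡ 12 (mod 3023)
781^64 ≡ 12^2 = 144 (mod 3023)
781^128 ≡ 144^2 = 20736 ≡ 2598 (mod 3023)
781^256 ≡ 2598^2 = 6749604 ≡ 2268 (mod 3023)
781^323 = 781^256 * 781^64 * 781^2 * 781^1 ≡ 2268 * 144 * 2338 * 781 (mod 3023).
Accumulate the product:
2268 * 144 = 326592 ≡ 108
108 * 2338 = 252504 ≡ 1595
1595 * 781 = 1245695 ≡ 219

219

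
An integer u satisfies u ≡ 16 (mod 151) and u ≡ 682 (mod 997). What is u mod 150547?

147241

151⁻¹ mod 997: 151×482 ≡ 1 (mod 997), so 151⁻¹ ≡ 482.
u = 16 + 151×((682 − 16)×482 mod 997) = 16 + 151×975 = 147241.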